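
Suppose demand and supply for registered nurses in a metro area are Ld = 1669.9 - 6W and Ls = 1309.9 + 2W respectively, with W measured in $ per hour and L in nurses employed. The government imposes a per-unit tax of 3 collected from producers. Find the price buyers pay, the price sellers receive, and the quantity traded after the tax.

With a tax of 3 on producers, they supply based on the net price W_s = W_b - 3, so Ls = 1303.9 + 2W_b.
Equate demand and the shifted supply: 1669.9 - 6W_b = 1303.9 + 2W_b, giving 8W_b = 366, so W_b = 45.75.
Then W_s = 45.75 - 3 = 42.75 and L = 1669.9 - 6(45.75) = 1395.4.

W_b = 45.75, W_s = 42.75, L = 1395.4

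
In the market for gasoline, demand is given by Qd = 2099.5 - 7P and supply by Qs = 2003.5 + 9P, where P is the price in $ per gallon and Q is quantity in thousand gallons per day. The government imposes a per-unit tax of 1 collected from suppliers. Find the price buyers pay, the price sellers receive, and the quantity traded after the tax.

P_b = 6.5625, P_s = 5.5625, Q = 2053.5625

Suppliers keep P_s = P_b - 1 per unit, so supply in terms of the buyer price is Qs = 1994.5 + 9P_b.
Market clearing requires 2099.5 - 7P_b = 1994.5 + 9P_b; hence 105 = 16P_b and P_b = 6.5625.
Then P_s = 6.5625 - 1 = 5.5625 and Q = 2099.5 - 7(6.5625) = 2053.5625.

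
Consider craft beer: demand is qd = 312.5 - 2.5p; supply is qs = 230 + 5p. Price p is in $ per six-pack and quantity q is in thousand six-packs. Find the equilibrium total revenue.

Total revenue = 3135

Set qd = qs: 312.5 - 2.5p = 230 + 5p, so 82.5 = 7.5p and p* = 11.
Plugging p* into demand: q* = 312.5 - 2.5(11) = 285.
Total revenue = p* × q* = 11 × 285 = 3135.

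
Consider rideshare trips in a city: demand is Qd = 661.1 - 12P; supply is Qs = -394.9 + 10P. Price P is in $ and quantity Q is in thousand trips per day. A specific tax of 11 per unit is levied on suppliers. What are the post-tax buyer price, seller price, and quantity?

P_b = 53, P_s = 42, Q = 25.1

The tax drives a wedge P_b - P_s = 11. Substituting P_s = P_b - 11 into supply: Qs = -504.9 + 10P_b.
Equate demand and the shifted supply: 661.1 - 12P_b = -504.9 + 10P_b, giving 22P_b = 1166, so P_b = 53.
Then P_s = 53 - 11 = 42 and Q = 661.1 - 12(53) = 25.1.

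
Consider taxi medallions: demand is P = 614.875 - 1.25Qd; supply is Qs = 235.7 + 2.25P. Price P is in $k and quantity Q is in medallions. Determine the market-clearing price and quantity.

Rewriting in direct form: Qd = 491.9 - 0.8P.
Set Qd = Qs: 491.9 - 0.8P = 235.7 + 2.25P, so 256.2 = 3.05P and P* = 84.
From the demand curve, Q* = 491.9 - 0.8(84) = 424.7.

P* = 84, Q* = 424.7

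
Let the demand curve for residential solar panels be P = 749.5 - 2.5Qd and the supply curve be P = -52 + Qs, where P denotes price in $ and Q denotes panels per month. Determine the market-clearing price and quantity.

Inverting to quantity form: Qd = 299.8 - 0.4P and Qs = 52 + P.
The market clears where 299.8 - 0.4P = 52 + P. Rearranging, 1.4P = 247.8, hence P* = 177.
Plugging P* into demand: Q* = 299.8 - 0.4(177) = 229.

P* = 177, Q* = 229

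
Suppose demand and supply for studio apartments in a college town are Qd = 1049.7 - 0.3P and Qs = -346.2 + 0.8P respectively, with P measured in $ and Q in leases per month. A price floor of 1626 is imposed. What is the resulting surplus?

At P = 1626: Qd = 561.9 and Qs = 954.6.
Surplus = Qs - Qd = 954.6 - 561.9 = 392.7.

Surplus = 392.7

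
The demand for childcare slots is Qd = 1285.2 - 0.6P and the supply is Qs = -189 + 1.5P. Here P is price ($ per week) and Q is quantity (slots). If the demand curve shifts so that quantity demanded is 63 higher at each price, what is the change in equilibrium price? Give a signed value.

ΔP = 30

At equilibrium Qd = Qs, so 1285.2 - 0.6P = -189 + 1.5P; collecting terms, 1474.2 = 2.1P and P* = 702.
From the demand curve, Q* = 1285.2 - 0.6(702) = 864.
After the shift, demand is Qd = 1348.2 - 0.6P.
Re-solving, 2.1P = 1537.2 gives P = 732 and Q = 909.
ΔP = 732 - 702 = 30.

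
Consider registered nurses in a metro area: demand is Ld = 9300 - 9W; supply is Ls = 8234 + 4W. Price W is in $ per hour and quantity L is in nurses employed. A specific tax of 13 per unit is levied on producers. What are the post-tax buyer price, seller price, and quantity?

Producers keep W_s = W_b - 13 per unit, so supply in terms of the buyer price is Ls = 8182 + 4W_b.
Set Ld = Ls: 9300 - 9W_b = 8182 + 4W_b, so 1118 = 13W_b and W_b = 86.
So W_s = 73 and the quantity traded is L = 9300 - 9(86) = 8526.

W_b = 86, W_s = 73, L = 8526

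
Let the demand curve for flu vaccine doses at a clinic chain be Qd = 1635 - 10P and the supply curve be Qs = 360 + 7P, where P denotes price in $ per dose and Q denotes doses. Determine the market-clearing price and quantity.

P* = 75, Q* = 885

At equilibrium Qd = Qs, so 1635 - 10P = 360 + 7P; collecting terms, 1275 = 17P and P* = 75.
Plugging P* into demand: Q* = 1635 - 10(75) = 885.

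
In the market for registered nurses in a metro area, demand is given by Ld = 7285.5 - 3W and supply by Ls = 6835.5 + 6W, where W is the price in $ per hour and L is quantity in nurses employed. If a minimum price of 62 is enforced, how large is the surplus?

Surplus = 108

At W = 62: Ld = 7099.5 and Ls = 7207.5.
Surplus = Ls - Ld = 7207.5 - 7099.5 = 108.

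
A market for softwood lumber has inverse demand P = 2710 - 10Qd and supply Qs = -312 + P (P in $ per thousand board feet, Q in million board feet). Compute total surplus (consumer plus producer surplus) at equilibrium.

Rewriting in direct form: Qd = 271 - 0.1P.
Set Qd = Qs: 271 - 0.1P = -312 + P, so 583 = 1.1P and P* = 530.
Then Q* = 271 - 0.1(530) = 218.
Demand choke price = 2710; supply choke price = 312. CS = ½(2710 - 530)(218) = 237620; PS = ½(530 - 312)(218) = 23762. Total surplus = 261382.

Total surplus = 261382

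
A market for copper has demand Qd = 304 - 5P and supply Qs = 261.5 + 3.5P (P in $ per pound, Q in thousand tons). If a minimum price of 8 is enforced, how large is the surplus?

At P = 8: Qd = 264 and Qs = 289.5.
Surplus = Qs - Qd = 289.5 - 264 = 25.5.

Surplus = 25.5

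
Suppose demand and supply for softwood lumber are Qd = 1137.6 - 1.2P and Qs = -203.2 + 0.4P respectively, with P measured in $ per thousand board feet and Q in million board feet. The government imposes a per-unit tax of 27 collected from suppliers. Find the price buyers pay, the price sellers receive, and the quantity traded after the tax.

P_b = 844.75, P_s = 817.75, Q = 123.9

The tax drives a wedge P_b - P_s = 27. Substituting P_s = P_b - 27 into supply: Qs = -214 + 0.4P_b.
Set Qd = Qs: 1137.6 - 1.2P_b = -214 + 0.4P_b, so 1351.6 = 1.6P_b and P_b = 844.75.
So P_s = 817.75 and the quantity traded is Q = 1137.6 - 1.2(844.75) = 123.9.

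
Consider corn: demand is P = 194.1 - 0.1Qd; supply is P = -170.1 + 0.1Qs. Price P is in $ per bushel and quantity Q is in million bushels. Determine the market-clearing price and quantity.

Solving each curve for Q: Qd = 1941 - 10P and Qs = 1701 + 10P.
Set Qd = Qs: 1941 - 10P = 1701 + 10P, so 240 = 20P and P* = 12.
Substitute back: Q* = 1941 - 10(12) = 1821.

P* = 12, Q* = 1821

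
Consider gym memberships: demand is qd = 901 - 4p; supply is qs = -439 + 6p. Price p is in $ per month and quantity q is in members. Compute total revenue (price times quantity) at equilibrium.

At equilibrium qd = qs, so 901 - 4p = -439 + 6p; collecting terms, 1340 = 10p and p* = 134.
Then q* = 901 - 4(134) = 365.
Total revenue = p* × q* = 134 × 365 = 48910.

Total revenue = 48910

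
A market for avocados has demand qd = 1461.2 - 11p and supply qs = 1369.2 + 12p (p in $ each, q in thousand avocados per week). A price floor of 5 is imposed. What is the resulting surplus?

At p = 5: qd = 1406.2 and qs = 1429.2.
Surplus = qs - qd = 1429.2 - 1406.2 = 23.

Surplus = 23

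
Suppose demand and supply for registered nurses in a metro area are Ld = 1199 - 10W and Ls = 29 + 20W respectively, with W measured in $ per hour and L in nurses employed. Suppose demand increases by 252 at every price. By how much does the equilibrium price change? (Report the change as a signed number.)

At equilibrium Ld = Ls, so 1199 - 10W = 29 + 20W; collecting terms, 1170 = 30W and W* = 39.
Plugging W* into demand: L* = 1199 - 10(39) = 809.
After the shift, demand is Ld = 1451 - 10W.
New equilibrium: 1422 = 30W, so W = 47.4 and L = 977.
ΔW = 47.4 - 39 = 8.4.

ΔW = 8.4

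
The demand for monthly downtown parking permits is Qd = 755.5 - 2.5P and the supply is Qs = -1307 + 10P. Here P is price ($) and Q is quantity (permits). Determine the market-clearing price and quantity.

Set Qd = Qs: 755.5 - 2.5P = -1307 + 10P, so 2062.5 = 12.5P and P* = 165.
Plugging P* into demand: Q* = 755.5 - 2.5(165) = 343.

P* = 165, Q* = 343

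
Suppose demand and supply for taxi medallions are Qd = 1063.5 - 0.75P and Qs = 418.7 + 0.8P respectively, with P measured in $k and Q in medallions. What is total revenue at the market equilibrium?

Total revenue = 312624

Set Qd = Qs: 1063.5 - 0.75P = 418.7 + 0.8P, so 644.8 = 1.55P and P* = 416.
From the demand curve, Q* = 1063.5 - 0.75(416) = 751.5.
Total revenue = P* × Q* = 416 × 751.5 = 312624.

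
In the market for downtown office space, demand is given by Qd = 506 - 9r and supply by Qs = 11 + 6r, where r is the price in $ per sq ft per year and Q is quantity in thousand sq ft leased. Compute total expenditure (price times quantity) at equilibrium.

Total expenditure = 6897

Set Qd = Qs: 506 - 9r = 11 + 6r, so 495 = 15r and r* = 33.
From the demand curve, Q* = 506 - 9(33) = 209.
Total expenditure = r* × Q* = 33 × 209 = 6897.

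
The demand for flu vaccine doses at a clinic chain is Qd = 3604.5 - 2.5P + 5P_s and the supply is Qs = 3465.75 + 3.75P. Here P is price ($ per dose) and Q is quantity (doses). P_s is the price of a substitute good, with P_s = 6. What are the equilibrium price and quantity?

With P_s = 6, demand is Qd = 3634.5 - 2.5P.
Equating demand and supply, 3634.5 - 2.5P = 3465.75 + 3.75P gives 6.25P = 168.75, so P* = 27.
From the demand curve, Q* = 3634.5 - 2.5(27) = 3567.

P* = 27, Q* = 3567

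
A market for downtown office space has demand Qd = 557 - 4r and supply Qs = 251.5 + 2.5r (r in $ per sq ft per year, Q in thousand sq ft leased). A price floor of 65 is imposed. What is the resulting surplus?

Surplus = 117

At r = 65: Qd = 297 and Qs = 414.
Surplus = Qs - Qd = 414 - 297 = 117.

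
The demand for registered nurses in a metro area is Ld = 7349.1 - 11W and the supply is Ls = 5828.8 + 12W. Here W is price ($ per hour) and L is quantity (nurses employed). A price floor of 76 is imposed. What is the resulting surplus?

At W = 76: Ld = 6513.1 and Ls = 6740.8.
Surplus = Ls - Ld = 6740.8 - 6513.1 = 227.7.

Surplus = 227.7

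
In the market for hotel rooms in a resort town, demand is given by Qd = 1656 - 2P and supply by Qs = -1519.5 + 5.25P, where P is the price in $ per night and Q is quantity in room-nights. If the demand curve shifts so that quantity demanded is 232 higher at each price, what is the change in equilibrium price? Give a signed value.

Set Qd = Qs: 1656 - 2P = -1519.5 + 5.25P, so 3175.5 = 7.25P and P* = 438.
Then Q* = 1656 - 2(438) = 780.
After the shift, demand is Qd = 1888 - 2P.
New equilibrium: 3407.5 = 7.25P, so P = 470 and Q = 948.
ΔP = 470 - 438 = 32.

ΔP = 32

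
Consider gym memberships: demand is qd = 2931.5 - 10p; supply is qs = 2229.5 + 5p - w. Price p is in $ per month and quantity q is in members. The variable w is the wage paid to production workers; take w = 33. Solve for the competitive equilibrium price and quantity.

With w = 33, supply is qs = 2196.5 + 5p.
Equating demand and supply, 2931.5 - 10p = 2196.5 + 5p gives 15p = 735, so p* = 49.
Plugging p* into demand: q* = 2931.5 - 10(49) = 2441.5.

p* = 49, q* = 2441.5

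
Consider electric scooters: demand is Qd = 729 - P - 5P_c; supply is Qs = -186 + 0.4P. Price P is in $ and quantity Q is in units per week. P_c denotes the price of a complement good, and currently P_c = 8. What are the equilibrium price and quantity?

P* = 625, Q* = 64

With P_c = 8, demand is Qd = 689 - P.
At equilibrium Qd = Qs, so 689 - P = -186 + 0.4P; collecting terms, 875 = 1.4P and P* = 625.
Plugging P* into demand: Q* = 689 - 625 = 64.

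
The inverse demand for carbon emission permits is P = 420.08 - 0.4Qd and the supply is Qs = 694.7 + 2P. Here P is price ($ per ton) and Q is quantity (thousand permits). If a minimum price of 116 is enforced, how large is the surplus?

In direct form, Qd = 1050.2 - 2.5P.
Evaluating both curves at the floor price 116 gives Qd = 760.2, Qs = 926.7.
Surplus = Qs - Qd = 926.7 - 760.2 = 166.5.

Surplus = 166.5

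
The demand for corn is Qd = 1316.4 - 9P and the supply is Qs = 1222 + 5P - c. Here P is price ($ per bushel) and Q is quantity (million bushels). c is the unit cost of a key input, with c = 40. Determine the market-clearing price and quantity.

P* = 9.6, Q* = 1230

With c = 40, supply is Qs = 1182 + 5P.
At equilibrium Qd = Qs, so 1316.4 - 9P = 1182 + 5P; collecting terms, 134.4 = 14P and P* = 9.6.
Substitute back: Q* = 1316.4 - 9(9.6) = 1230.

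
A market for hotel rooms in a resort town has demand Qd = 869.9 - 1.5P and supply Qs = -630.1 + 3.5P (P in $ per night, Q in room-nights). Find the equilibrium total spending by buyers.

The market clears where 869.9 - 1.5P = -630.1 + 3.5P. Rearranging, 5P = 1500, hence P* = 300.
Substitute back: Q* = 869.9 - 1.5(300) = 419.9.
Total spending by buyers = P* × Q* = 300 × 419.9 = 125970.

Total spending by buyers = 125970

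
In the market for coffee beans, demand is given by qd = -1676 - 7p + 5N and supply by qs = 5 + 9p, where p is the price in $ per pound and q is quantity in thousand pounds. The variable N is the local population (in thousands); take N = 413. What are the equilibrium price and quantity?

p* = 24, q* = 221

With N = 413, demand is qd = 389 - 7p.
Equating demand and supply, 389 - 7p = 5 + 9p gives 16p = 384, so p* = 24.
Substitute back: q* = 389 - 7(24) = 221.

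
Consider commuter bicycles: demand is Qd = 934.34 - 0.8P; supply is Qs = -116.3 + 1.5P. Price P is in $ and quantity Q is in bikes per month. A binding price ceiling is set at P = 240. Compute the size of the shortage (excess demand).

At P = 240: Qd = 742.34 and Qs = 243.7.
Shortage = Qd - Qs = 742.34 - 243.7 = 498.64.

Shortage = 498.64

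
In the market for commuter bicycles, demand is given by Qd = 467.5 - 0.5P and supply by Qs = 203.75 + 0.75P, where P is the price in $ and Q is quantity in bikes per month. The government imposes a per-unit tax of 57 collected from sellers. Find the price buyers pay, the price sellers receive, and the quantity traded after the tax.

The tax drives a wedge P_b - P_s = 57. Substituting P_s = P_b - 57 into supply: Qs = 161 + 0.75P_b.
Equate demand and the shifted supply: 467.5 - 0.5P_b = 161 + 0.75P_b, giving 1.25P_b = 306.5, so P_b = 245.2.
So P_s = 188.2 and the quantity traded is Q = 467.5 - 0.5(245.2) = 344.9.

P_b = 245.2, P_s = 188.2, Q = 344.9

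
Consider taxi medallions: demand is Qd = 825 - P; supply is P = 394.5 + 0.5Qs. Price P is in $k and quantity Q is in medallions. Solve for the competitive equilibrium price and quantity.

Solving each curve for Q: Qs = -789 + 2P.
Equating demand and supply, 825 - P = -789 + 2P gives 3P = 1614, so P* = 538.
Substitute back: Q* = 825 - 538 = 287.

P* = 538, Q* = 287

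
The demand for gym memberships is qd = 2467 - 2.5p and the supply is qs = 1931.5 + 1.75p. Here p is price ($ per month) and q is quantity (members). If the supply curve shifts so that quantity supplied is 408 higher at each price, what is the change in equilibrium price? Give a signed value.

Set qd = qs: 2467 - 2.5p = 1931.5 + 1.75p, so 535.5 = 4.25p and p* = 126.
From the demand curve, q* = 2467 - 2.5(126) = 2152.
After the shift, supply is qs = 2339.5 + 1.75p.
The new intersection has 127.5 = 4.25p, i.e. p = 30, q = 2392.
Δp = 30 - 126 = -96.

Δp = -96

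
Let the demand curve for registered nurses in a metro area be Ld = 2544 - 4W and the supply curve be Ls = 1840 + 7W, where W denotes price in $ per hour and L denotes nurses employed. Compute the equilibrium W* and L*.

W* = 64, L* = 2288

Set Ld = Ls: 2544 - 4W = 1840 + 7W, so 704 = 11W and W* = 64.
Then L* = 2544 - 4(64) = 2288.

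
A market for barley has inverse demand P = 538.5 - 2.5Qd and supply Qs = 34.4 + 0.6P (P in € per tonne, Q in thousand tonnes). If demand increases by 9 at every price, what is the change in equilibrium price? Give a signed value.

In direct form, Qd = 215.4 - 0.4P.
Set Qd = Qs: 215.4 - 0.4P = 34.4 + 0.6P, so 181 = P and P* = 181.
From the demand curve, Q* = 215.4 - 0.4(181) = 143.
After the shift, demand is Qd = 224.4 - 0.4P.
The new intersection has 190 = P, i.e. P = 190, Q = 148.4.
ΔP = 190 - 181 = 9.

ΔP = 9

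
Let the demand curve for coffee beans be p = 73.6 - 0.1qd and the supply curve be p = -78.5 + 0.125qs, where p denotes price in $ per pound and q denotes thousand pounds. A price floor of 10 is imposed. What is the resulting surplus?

Surplus = 72

Inverting to quantity form: qd = 736 - 10p and qs = 628 + 8p.
At p = 10: qd = 636 and qs = 708.
Surplus = qs - qd = 708 - 636 = 72.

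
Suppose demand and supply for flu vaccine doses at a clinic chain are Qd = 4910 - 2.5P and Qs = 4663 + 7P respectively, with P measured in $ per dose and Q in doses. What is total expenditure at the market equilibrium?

The market clears where 4910 - 2.5P = 4663 + 7P. Rearranging, 9.5P = 247, hence P* = 26.
From the demand curve, Q* = 4910 - 2.5(26) = 4845.
Total expenditure = P* × Q* = 26 × 4845 = 125970.

Total expenditure = 125970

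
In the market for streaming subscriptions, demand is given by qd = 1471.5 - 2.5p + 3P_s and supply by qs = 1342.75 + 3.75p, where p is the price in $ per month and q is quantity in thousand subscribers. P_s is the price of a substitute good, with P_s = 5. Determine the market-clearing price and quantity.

With P_s = 5, demand is qd = 1486.5 - 2.5p.
At equilibrium qd = qs, so 1486.5 - 2.5p = 1342.75 + 3.75p; collecting terms, 143.75 = 6.25p and p* = 23.
Substitute back: q* = 1486.5 - 2.5(23) = 1429.

p* = 23, q* = 1429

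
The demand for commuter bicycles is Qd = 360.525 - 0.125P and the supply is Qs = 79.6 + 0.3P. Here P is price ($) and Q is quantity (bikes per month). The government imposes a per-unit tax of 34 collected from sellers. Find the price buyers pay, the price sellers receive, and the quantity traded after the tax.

Sellers keep P_s = P_b - 34 per unit, so supply in terms of the buyer price is Qs = 69.4 + 0.3P_b.
Equate demand and the shifted supply: 360.525 - 0.125P_b = 69.4 + 0.3P_b, giving 0.425P_b = 291.125, so P_b = 685.
Then P_s = 685 - 34 = 651 and Q = 360.525 - 0.125(685) = 274.9.

P_b = 685, P_s = 651, Q = 274.9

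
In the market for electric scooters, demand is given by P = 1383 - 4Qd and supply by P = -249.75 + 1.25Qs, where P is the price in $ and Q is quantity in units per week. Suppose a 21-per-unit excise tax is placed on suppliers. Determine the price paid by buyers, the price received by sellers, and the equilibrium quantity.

P_b = 155, P_s = 134, Q = 307

Inverting to quantity form: Qd = 345.75 - 0.25P and Qs = 199.8 + 0.8P.
Suppliers keep P_s = P_b - 21 per unit, so supply in terms of the buyer price is Qs = 183 + 0.8P_b.
Set Qd = Qs: 345.75 - 0.25P_b = 183 + 0.8P_b, so 162.75 = 1.05P_b and P_b = 155.
So P_s = 134 and the quantity traded is Q = 345.75 - 0.25(155) = 307.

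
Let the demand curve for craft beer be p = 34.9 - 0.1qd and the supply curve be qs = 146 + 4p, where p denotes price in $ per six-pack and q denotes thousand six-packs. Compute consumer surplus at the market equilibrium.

Rewriting in direct form: qd = 349 - 10p.
Equating demand and supply, 349 - 10p = 146 + 4p gives 14p = 203, so p* = 14.5.
Plugging p* into demand: q* = 349 - 10(14.5) = 204.
Demand choke price (qd = 0): p = 349/10 = 34.9. Consumer surplus = ½ × (34.9 - 14.5) × 204 = 2080.8.

Consumer surplus = 2080.8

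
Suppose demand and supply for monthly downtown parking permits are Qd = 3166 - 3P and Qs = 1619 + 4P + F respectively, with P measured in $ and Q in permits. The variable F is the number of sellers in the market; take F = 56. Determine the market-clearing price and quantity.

P* = 213, Q* = 2527

With F = 56, supply is Qs = 1675 + 4P.
Set Qd = Qs: 3166 - 3P = 1675 + 4P, so 1491 = 7P and P* = 213.
From the demand curve, Q* = 3166 - 3(213) = 2527.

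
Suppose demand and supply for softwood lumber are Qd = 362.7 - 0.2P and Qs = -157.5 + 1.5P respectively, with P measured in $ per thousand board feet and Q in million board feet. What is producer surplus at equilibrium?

Equating demand and supply, 362.7 - 0.2P = -157.5 + 1.5P gives 1.7P = 520.2, so P* = 306.
Substitute back: Q* = 362.7 - 0.2(306) = 301.5.
Supply choke price (Qs = 0): P = 105. Producer surplus = ½ × (306 - 105) × 301.5 = 30300.75.

Producer surplus = 30300.75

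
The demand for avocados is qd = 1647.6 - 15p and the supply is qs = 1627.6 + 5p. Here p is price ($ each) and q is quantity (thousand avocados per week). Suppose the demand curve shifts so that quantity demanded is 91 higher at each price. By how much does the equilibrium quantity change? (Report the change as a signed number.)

Set qd = qs: 1647.6 - 15p = 1627.6 + 5p, so 20 = 20p and p* = 1.
Plugging p* into demand: q* = 1647.6 - 15(1) = 1632.6.
After the shift, demand is qd = 1738.6 - 15p.
New equilibrium: 111 = 20p, so p = 5.55 and q = 1655.35.
Δq = 1655.35 - 1632.6 = 22.75.

Δq = 22.75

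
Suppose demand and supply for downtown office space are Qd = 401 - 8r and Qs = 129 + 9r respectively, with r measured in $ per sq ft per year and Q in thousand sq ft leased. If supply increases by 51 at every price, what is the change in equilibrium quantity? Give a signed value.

At equilibrium Qd = Qs, so 401 - 8r = 129 + 9r; collecting terms, 272 = 17r and r* = 16.
From the demand curve, Q* = 401 - 8(16) = 273.
After the shift, supply is Qs = 180 + 9r.
Re-solving, 17r = 221 gives r = 13 and Q = 297.
ΔQ = 297 - 273 = 24.

ΔQ = 24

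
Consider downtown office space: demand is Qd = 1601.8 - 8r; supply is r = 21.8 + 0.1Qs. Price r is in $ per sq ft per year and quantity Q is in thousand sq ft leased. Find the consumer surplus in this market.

Solving each curve for Q: Qs = -218 + 10r.
The market clears where 1601.8 - 8r = -218 + 10r. Rearranging, 18r = 1819.8, hence r* = 101.1.
Then Q* = 1601.8 - 8(101.1) = 793.
Demand choke price (Qd = 0): r = 1601.8/8 = 200.225. Consumer surplus = ½ × (200.225 - 101.1) × 793 = 39303.0625.

Consumer surplus = 39303.0625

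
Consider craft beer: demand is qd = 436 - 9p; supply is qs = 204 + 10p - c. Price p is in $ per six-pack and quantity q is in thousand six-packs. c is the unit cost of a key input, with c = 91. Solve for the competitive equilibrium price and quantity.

p* = 17, q* = 283

With c = 91, supply is qs = 113 + 10p.
At equilibrium qd = qs, so 436 - 9p = 113 + 10p; collecting terms, 323 = 19p and p* = 17.
Substitute back: q* = 436 - 9(17) = 283.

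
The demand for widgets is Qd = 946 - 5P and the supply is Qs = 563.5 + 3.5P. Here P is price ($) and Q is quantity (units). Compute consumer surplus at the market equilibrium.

Equating demand and supply, 946 - 5P = 563.5 + 3.5P gives 8.5P = 382.5, so P* = 45.
Substitute back: Q* = 946 - 5(45) = 721.
Demand choke price (Qd = 0): P = 946/5 = 189.2. Consumer surplus = ½ × (189.2 - 45) × 721 = 51984.1.

Consumer surplus = 51984.1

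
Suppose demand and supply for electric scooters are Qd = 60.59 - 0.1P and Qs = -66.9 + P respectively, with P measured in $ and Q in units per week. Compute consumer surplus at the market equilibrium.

Set Qd = Qs: 60.59 - 0.1P = -66.9 + P, so 127.49 = 1.1P and P* = 115.9.
From the demand curve, Q* = 60.59 - 0.1(115.9) = 49.
Demand choke price (Qd = 0): P = 60.59/0.1 = 605.9. Consumer surplus = ½ × (605.9 - 115.9) × 49 = 12005.

Consumer surplus = 12005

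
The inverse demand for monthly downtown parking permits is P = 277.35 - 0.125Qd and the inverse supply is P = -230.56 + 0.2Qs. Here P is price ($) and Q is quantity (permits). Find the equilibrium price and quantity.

P* = 82, Q* = 1562.8

Rewriting in direct form: Qd = 2218.8 - 8P and Qs = 1152.8 + 5P.
Set Qd = Qs: 2218.8 - 8P = 1152.8 + 5P, so 1066 = 13P and P* = 82.
Substitute back: Q* = 2218.8 - 8(82) = 1562.8.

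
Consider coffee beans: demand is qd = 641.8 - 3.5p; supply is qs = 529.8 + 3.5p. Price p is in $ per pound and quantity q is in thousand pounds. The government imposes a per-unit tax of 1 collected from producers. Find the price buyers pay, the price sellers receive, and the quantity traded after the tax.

The tax drives a wedge p_b - p_s = 1. Substituting p_s = p_b - 1 into supply: qs = 526.3 + 3.5p_b.
Market clearing requires 641.8 - 3.5p_b = 526.3 + 3.5p_b; hence 115.5 = 7p_b and p_b = 16.5.
Then p_s = 16.5 - 1 = 15.5 and q = 641.8 - 3.5(16.5) = 584.05.

p_b = 16.5, p_s = 15.5, q = 584.05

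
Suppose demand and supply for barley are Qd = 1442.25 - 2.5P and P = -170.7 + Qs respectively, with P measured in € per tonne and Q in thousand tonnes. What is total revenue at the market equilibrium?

Solving each curve for Q: Qs = 170.7 + P.
At equilibrium Qd = Qs, so 1442.25 - 2.5P = 170.7 + P; collecting terms, 1271.55 = 3.5P and P* = 363.3.
From the demand curve, Q* = 1442.25 - 2.5(363.3) = 534.
Total revenue = P* × Q* = 363.3 × 534 = 194002.2.

Total revenue = 194002.2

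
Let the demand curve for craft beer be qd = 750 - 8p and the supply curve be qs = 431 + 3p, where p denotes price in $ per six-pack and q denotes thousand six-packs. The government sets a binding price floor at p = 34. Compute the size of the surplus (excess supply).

With p fixed at 34, quantity demanded is 478 and quantity supplied is 533.
Surplus = qs - qd = 533 - 478 = 55.

Surplus = 55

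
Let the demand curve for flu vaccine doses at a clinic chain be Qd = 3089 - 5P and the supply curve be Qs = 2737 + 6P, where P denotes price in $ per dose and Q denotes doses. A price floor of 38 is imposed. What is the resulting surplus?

Surplus = 66

Evaluating both curves at the floor price 38 gives Qd = 2899, Qs = 2965.
Surplus = Qs - Qd = 2965 - 2899 = 66.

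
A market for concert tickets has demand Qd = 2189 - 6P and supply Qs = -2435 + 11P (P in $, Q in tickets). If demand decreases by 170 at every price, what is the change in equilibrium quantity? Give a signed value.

At equilibrium Qd = Qs, so 2189 - 6P = -2435 + 11P; collecting terms, 4624 = 17P and P* = 272.
Then Q* = 2189 - 6(272) = 557.
After the shift, demand is Qd = 2019 - 6P.
Re-solving, 17P = 4454 gives P = 262 and Q = 447.
ΔQ = 447 - 557 = -110.

ΔQ = -110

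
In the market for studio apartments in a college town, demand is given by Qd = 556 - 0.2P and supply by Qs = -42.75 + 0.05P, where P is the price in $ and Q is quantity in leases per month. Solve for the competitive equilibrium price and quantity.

Set Qd = Qs: 556 - 0.2P = -42.75 + 0.05P, so 598.75 = 0.25P and P* = 2395.
Substitute back: Q* = 556 - 0.2(2395) = 77.

P* = 2395, Q* = 77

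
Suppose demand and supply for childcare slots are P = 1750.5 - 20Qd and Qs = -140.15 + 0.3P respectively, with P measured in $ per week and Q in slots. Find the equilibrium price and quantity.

Solving each curve for Q: Qd = 87.525 - 0.05P.
At equilibrium Qd = Qs, so 87.525 - 0.05P = -140.15 + 0.3P; collecting terms, 227.675 = 0.35P and P* = 650.5.
Plugging P* into demand: Q* = 87.525 - 0.05(650.5) = 55.

P* = 650.5, Q* = 55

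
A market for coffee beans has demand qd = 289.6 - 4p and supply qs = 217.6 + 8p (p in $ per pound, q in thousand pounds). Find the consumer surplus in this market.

Equating demand and supply, 289.6 - 4p = 217.6 + 8p gives 12p = 72, so p* = 6.
From the demand curve, q* = 289.6 - 4(6) = 265.6.
Demand choke price (qd = 0): p = 289.6/4 = 72.4. Consumer surplus = ½ × (72.4 - 6) × 265.6 = 8817.92.

Consumer surplus = 8817.92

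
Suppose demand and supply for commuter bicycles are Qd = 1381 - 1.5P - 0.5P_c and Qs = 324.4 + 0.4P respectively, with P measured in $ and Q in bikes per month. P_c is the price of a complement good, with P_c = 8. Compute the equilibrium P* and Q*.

With P_c = 8, demand is Qd = 1377 - 1.5P.
At equilibrium Qd = Qs, so 1377 - 1.5P = 324.4 + 0.4P; collecting terms, 1052.6 = 1.9P and P* = 554.
Then Q* = 1377 - 1.5(554) = 546.

P* = 554, Q* = 546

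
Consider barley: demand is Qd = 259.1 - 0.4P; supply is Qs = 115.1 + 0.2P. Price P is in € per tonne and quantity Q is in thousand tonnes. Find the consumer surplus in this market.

Consumer surplus = 33252.0125

At equilibrium Qd = Qs, so 259.1 - 0.4P = 115.1 + 0.2P; collecting terms, 144 = 0.6P and P* = 240.
Plugging P* into demand: Q* = 259.1 - 0.4(240) = 163.1.
Demand choke price (Qd = 0): P = 259.1/0.4 = 647.75. Consumer surplus = ½ × (647.75 - 240) × 163.1 = 33252.0125.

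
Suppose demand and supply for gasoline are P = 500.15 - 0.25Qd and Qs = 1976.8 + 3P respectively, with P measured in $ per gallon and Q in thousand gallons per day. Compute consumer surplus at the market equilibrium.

Consumer surplus = 493521.125

In direct form, Qd = 2000.6 - 4P.
The market clears where 2000.6 - 4P = 1976.8 + 3P. Rearranging, 7P = 23.8, hence P* = 3.4.
Plugging P* into demand: Q* = 2000.6 - 4(3.4) = 1987.
Demand choke price (Qd = 0): P = 2000.6/4 = 500.15. Consumer surplus = ½ × (500.15 - 3.4) × 1987 = 493521.125.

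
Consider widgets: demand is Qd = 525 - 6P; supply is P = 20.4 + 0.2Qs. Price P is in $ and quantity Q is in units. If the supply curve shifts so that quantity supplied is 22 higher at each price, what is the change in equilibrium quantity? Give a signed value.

Rewriting in direct form: Qs = -102 + 5P.
At equilibrium Qd = Qs, so 525 - 6P = -102 + 5P; collecting terms, 627 = 11P and P* = 57.
Substitute back: Q* = 525 - 6(57) = 183.
After the shift, supply is Qs = -80 + 5P.
The new intersection has 605 = 11P, i.e. P = 55, Q = 195.
ΔQ = 195 - 183 = 12.

ΔQ = 12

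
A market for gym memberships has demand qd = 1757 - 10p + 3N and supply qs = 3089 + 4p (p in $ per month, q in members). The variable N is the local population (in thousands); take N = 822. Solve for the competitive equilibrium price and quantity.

p* = 81, q* = 3413

With N = 822, demand is qd = 4223 - 10p.
At equilibrium qd = qs, so 4223 - 10p = 3089 + 4p; collecting terms, 1134 = 14p and p* = 81.
From the demand curve, q* = 4223 - 10(81) = 3413.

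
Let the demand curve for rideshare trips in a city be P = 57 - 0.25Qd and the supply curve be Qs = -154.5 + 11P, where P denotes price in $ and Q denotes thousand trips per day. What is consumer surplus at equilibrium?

Consumer surplus = 1984.5

Solving each curve for Q: Qd = 228 - 4P.
The market clears where 228 - 4P = -154.5 + 11P. Rearranging, 15P = 382.5, hence P* = 25.5.
From the demand curve, Q* = 228 - 4(25.5) = 126.
Demand choke price (Qd = 0): P = 228/4 = 57. Consumer surplus = ½ × (57 - 25.5) × 126 = 1984.5.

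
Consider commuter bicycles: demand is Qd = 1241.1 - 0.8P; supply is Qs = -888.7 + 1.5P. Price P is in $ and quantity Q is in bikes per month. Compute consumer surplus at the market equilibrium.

Consumer surplus = 156437.55625

Equating demand and supply, 1241.1 - 0.8P = -888.7 + 1.5P gives 2.3P = 2129.8, so P* = 926.
Then Q* = 1241.1 - 0.8(926) = 500.3.
Demand choke price (Qd = 0): P = 1241.1/0.8 = 1551.375. Consumer surplus = ½ × (1551.375 - 926) × 500.3 = 156437.55625.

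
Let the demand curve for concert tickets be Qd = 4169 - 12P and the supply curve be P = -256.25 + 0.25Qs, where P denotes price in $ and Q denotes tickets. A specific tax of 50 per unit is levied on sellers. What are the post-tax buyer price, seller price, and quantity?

Inverting to quantity form: Qs = 1025 + 4P.
With a tax of 50 on sellers, they supply based on the net price P_s = P_b - 50, so Qs = 825 + 4P_b.
Equate demand and the shifted supply: 4169 - 12P_b = 825 + 4P_b, giving 16P_b = 3344, so P_b = 209.
So P_s = 159 and the quantity traded is Q = 4169 - 12(209) = 1661.

P_b = 209, P_s = 159, Q = 1661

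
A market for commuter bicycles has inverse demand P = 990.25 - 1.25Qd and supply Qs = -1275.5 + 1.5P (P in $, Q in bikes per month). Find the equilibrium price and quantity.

P* = 899, Q* = 73

Rewriting in direct form: Qd = 792.2 - 0.8P.
Set Qd = Qs: 792.2 - 0.8P = -1275.5 + 1.5P, so 2067.7 = 2.3P and P* = 899.
Then Q* = 792.2 - 0.8(899) = 73.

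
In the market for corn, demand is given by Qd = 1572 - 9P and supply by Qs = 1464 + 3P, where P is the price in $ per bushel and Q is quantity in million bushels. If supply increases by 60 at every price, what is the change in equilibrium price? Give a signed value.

Equating demand and supply, 1572 - 9P = 1464 + 3P gives 12P = 108, so P* = 9.
From the demand curve, Q* = 1572 - 9(9) = 1491.
After the shift, supply is Qs = 1524 + 3P.
Re-solving, 12P = 48 gives P = 4 and Q = 1536.
ΔP = 4 - 9 = -5.

ΔP = -5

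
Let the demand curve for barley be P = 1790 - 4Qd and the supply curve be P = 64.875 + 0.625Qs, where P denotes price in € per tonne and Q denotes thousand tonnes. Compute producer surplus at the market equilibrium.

In direct form, Qd = 447.5 - 0.25P and Qs = -103.8 + 1.6P.
Equating demand and supply, 447.5 - 0.25P = -103.8 + 1.6P gives 1.85P = 551.3, so P* = 298.
Substitute back: Q* = 447.5 - 0.25(298) = 373.
Supply choke price (Qs = 0): P = 64.875. Producer surplus = ½ × (298 - 64.875) × 373 = 43477.8125.

Producer surplus = 43477.8125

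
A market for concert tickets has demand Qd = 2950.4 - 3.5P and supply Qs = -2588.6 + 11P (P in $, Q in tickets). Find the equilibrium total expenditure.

Total expenditure = 616318.8

The market clears where 2950.4 - 3.5P = -2588.6 + 11P. Rearranging, 14.5P = 5539, hence P* = 382.
From the demand curve, Q* = 2950.4 - 3.5(382) = 1613.4.
Total expenditure = P* × Q* = 382 × 1613.4 = 616318.8.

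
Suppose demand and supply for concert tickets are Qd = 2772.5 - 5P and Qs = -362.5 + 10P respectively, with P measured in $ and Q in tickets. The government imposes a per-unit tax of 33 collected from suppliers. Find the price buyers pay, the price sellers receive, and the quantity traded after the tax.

P_b = 231, P_s = 198, Q = 1617.5

Suppliers keep P_s = P_b - 33 per unit, so supply in terms of the buyer price is Qs = -692.5 + 10P_b.
Set Qd = Qs: 2772.5 - 5P_b = -692.5 + 10P_b, so 3465 = 15P_b and P_b = 231.
So P_s = 198 and the quantity traded is Q = 2772.5 - 5(231) = 1617.5.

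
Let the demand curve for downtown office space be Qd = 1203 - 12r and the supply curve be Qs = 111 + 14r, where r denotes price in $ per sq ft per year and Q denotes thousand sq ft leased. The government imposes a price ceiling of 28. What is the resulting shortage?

Evaluating both curves at the ceiling price 28 gives Qd = 867, Qs = 503.
Shortage = Qd - Qs = 867 - 503 = 364.

Shortage = 364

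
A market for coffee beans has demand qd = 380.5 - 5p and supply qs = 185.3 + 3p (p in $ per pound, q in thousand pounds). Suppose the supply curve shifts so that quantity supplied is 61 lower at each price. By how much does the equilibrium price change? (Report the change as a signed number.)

Set qd = qs: 380.5 - 5p = 185.3 + 3p, so 195.2 = 8p and p* = 24.4.
Then q* = 380.5 - 5(24.4) = 258.5.
After the shift, supply is qs = 124.3 + 3p.
The new intersection has 256.2 = 8p, i.e. p = 32.025, q = 220.375.
Δp = 32.025 - 24.4 = 7.625.

Δp = 7.625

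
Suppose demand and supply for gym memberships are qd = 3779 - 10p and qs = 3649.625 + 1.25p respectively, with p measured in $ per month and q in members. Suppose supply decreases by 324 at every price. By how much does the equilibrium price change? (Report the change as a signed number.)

Equating demand and supply, 3779 - 10p = 3649.625 + 1.25p gives 11.25p = 129.375, so p* = 11.5.
Plugging p* into demand: q* = 3779 - 10(11.5) = 3664.
After the shift, supply is qs = 3325.625 + 1.25p.
New equilibrium: 453.375 = 11.25p, so p = 40.3 and q = 3376.
Δp = 40.3 - 11.5 = 28.8.

Δp = 28.8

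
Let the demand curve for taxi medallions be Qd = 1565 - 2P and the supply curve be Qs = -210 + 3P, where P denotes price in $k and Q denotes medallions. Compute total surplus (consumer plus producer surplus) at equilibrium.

Equating demand and supply, 1565 - 2P = -210 + 3P gives 5P = 1775, so P* = 355.
Plugging P* into demand: Q* = 1565 - 2(355) = 855.
Demand choke price = 782.5; supply choke price = 70. CS = ½(782.5 - 355)(855) = 182756.25; PS = ½(355 - 70)(855) = 121837.5. Total surplus = 304593.75.

Total surplus = 304593.75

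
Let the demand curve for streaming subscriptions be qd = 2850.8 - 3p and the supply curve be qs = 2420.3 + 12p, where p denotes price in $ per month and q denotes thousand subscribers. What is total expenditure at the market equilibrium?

The market clears where 2850.8 - 3p = 2420.3 + 12p. Rearranging, 15p = 430.5, hence p* = 28.7.
Plugging p* into demand: q* = 2850.8 - 3(28.7) = 2764.7.
Total expenditure = p* × q* = 28.7 × 2764.7 = 79346.89.

Total expenditure = 79346.89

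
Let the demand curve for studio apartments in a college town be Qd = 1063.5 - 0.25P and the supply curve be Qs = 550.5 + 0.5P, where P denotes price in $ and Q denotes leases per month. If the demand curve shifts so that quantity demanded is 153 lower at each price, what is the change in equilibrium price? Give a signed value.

ΔP = -204

At equilibrium Qd = Qs, so 1063.5 - 0.25P = 550.5 + 0.5P; collecting terms, 513 = 0.75P and P* = 684.
Then Q* = 1063.5 - 0.25(684) = 892.5.
After the shift, demand is Qd = 910.5 - 0.25P.
Re-solving, 0.75P = 360 gives P = 480 and Q = 790.5.
ΔP = 480 - 684 = -204.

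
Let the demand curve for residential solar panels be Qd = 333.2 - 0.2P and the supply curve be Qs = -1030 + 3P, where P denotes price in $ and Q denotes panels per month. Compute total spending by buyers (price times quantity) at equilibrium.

Equating demand and supply, 333.2 - 0.2P = -1030 + 3P gives 3.2P = 1363.2, so P* = 426.
Then Q* = 333.2 - 0.2(426) = 248.
Total spending by buyers = P* × Q* = 426 × 248 = 105648.

Total spending by buyers = 105648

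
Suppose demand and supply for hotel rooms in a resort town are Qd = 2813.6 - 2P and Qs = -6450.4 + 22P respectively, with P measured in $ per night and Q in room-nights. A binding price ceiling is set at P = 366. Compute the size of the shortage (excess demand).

Shortage = 480

At P = 366: Qd = 2081.6 and Qs = 1601.6.
Shortage = Qd - Qs = 2081.6 - 1601.6 = 480.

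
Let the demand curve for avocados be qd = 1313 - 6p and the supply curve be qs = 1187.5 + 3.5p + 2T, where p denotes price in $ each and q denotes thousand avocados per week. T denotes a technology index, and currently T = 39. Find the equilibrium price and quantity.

With T = 39, supply is qs = 1265.5 + 3.5p.
Set qd = qs: 1313 - 6p = 1265.5 + 3.5p, so 47.5 = 9.5p and p* = 5.
Plugging p* into demand: q* = 1313 - 6(5) = 1283.

p* = 5, q* = 1283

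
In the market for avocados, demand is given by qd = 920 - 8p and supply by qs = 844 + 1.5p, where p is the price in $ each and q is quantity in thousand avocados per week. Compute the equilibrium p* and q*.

Set qd = qs: 920 - 8p = 844 + 1.5p, so 76 = 9.5p and p* = 8.
Then q* = 920 - 8(8) = 856.

p* = 8, q* = 856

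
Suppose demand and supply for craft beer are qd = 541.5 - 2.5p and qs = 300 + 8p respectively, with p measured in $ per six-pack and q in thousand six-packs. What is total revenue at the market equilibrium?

The market clears where 541.5 - 2.5p = 300 + 8p. Rearranging, 10.5p = 241.5, hence p* = 23.
From the demand curve, q* = 541.5 - 2.5(23) = 484.
Total revenue = p* × q* = 23 × 484 = 11132.

Total revenue = 11132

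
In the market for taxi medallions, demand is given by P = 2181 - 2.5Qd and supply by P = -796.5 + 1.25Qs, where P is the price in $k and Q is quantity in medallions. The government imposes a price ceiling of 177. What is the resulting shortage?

Shortage = 22.8

Solving each curve for Q: Qd = 872.4 - 0.4P and Qs = 637.2 + 0.8P.
With P fixed at 177, quantity demanded is 801.6 and quantity supplied is 778.8.
Shortage = Qd - Qs = 801.6 - 778.8 = 22.8.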